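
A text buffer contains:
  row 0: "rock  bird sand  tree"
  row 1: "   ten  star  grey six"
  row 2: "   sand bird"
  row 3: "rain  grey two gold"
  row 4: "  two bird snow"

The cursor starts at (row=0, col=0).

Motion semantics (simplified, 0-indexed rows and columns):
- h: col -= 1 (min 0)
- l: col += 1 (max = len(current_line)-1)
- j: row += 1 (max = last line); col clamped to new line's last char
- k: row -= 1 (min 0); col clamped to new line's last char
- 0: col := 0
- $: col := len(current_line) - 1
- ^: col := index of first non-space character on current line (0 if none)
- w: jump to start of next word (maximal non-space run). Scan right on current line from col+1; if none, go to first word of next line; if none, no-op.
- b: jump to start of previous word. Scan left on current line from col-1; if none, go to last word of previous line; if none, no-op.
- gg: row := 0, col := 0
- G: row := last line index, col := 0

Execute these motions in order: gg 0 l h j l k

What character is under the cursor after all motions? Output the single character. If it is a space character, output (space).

Answer: o

Derivation:
After 1 (gg): row=0 col=0 char='r'
After 2 (0): row=0 col=0 char='r'
After 3 (l): row=0 col=1 char='o'
After 4 (h): row=0 col=0 char='r'
After 5 (j): row=1 col=0 char='_'
After 6 (l): row=1 col=1 char='_'
After 7 (k): row=0 col=1 char='o'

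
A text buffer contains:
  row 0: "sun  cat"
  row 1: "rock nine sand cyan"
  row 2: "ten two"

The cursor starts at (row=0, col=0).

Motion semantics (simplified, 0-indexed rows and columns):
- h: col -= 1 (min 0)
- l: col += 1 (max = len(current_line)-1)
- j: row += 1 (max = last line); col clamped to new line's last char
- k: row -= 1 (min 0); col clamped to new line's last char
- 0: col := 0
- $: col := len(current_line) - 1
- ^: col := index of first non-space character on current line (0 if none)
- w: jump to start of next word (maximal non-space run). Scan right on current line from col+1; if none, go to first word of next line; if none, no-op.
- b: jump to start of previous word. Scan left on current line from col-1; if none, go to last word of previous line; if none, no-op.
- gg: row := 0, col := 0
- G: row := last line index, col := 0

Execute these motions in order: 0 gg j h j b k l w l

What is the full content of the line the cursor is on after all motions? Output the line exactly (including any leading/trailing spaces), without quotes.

Answer: rock nine sand cyan

Derivation:
After 1 (0): row=0 col=0 char='s'
After 2 (gg): row=0 col=0 char='s'
After 3 (j): row=1 col=0 char='r'
After 4 (h): row=1 col=0 char='r'
After 5 (j): row=2 col=0 char='t'
After 6 (b): row=1 col=15 char='c'
After 7 (k): row=0 col=7 char='t'
After 8 (l): row=0 col=7 char='t'
After 9 (w): row=1 col=0 char='r'
After 10 (l): row=1 col=1 char='o'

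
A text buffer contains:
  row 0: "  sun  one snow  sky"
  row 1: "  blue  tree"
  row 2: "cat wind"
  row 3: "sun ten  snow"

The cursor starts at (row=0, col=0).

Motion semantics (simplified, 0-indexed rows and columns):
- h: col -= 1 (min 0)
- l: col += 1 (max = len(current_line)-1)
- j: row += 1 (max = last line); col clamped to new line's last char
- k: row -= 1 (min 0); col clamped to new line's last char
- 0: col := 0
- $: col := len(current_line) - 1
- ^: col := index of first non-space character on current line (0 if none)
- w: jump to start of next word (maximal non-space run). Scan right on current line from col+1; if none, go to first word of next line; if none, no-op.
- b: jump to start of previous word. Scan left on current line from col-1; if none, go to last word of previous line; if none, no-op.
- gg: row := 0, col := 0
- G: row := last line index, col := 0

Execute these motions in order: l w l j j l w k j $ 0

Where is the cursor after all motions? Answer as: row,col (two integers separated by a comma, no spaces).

Answer: 3,0

Derivation:
After 1 (l): row=0 col=1 char='_'
After 2 (w): row=0 col=2 char='s'
After 3 (l): row=0 col=3 char='u'
After 4 (j): row=1 col=3 char='l'
After 5 (j): row=2 col=3 char='_'
After 6 (l): row=2 col=4 char='w'
After 7 (w): row=3 col=0 char='s'
After 8 (k): row=2 col=0 char='c'
After 9 (j): row=3 col=0 char='s'
After 10 ($): row=3 col=12 char='w'
After 11 (0): row=3 col=0 char='s'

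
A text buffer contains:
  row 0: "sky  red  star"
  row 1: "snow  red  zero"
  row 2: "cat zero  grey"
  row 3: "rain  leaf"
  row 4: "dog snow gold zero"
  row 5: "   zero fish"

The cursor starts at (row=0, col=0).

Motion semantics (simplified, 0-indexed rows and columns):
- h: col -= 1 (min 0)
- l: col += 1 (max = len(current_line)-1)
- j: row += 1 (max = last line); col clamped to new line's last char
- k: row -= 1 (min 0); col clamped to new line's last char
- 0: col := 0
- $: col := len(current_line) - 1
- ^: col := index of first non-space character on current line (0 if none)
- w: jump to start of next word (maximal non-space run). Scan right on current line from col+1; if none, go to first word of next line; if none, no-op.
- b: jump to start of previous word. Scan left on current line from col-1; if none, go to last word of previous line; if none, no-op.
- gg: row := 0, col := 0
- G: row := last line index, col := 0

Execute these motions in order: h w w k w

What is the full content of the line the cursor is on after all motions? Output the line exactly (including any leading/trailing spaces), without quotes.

Answer: snow  red  zero

Derivation:
After 1 (h): row=0 col=0 char='s'
After 2 (w): row=0 col=5 char='r'
After 3 (w): row=0 col=10 char='s'
After 4 (k): row=0 col=10 char='s'
After 5 (w): row=1 col=0 char='s'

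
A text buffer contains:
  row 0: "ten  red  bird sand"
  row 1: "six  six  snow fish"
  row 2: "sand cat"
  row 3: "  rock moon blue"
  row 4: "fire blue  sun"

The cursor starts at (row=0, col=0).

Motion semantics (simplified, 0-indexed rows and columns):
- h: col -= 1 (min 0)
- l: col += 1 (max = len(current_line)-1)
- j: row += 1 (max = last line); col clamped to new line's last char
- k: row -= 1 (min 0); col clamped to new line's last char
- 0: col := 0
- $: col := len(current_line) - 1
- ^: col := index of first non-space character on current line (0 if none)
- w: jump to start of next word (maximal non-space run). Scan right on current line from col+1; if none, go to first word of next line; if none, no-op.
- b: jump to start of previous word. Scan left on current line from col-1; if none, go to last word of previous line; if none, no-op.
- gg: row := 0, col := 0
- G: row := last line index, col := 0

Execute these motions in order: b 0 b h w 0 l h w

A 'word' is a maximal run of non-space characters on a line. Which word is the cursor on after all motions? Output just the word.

After 1 (b): row=0 col=0 char='t'
After 2 (0): row=0 col=0 char='t'
After 3 (b): row=0 col=0 char='t'
After 4 (h): row=0 col=0 char='t'
After 5 (w): row=0 col=5 char='r'
After 6 (0): row=0 col=0 char='t'
After 7 (l): row=0 col=1 char='e'
After 8 (h): row=0 col=0 char='t'
After 9 (w): row=0 col=5 char='r'

Answer: red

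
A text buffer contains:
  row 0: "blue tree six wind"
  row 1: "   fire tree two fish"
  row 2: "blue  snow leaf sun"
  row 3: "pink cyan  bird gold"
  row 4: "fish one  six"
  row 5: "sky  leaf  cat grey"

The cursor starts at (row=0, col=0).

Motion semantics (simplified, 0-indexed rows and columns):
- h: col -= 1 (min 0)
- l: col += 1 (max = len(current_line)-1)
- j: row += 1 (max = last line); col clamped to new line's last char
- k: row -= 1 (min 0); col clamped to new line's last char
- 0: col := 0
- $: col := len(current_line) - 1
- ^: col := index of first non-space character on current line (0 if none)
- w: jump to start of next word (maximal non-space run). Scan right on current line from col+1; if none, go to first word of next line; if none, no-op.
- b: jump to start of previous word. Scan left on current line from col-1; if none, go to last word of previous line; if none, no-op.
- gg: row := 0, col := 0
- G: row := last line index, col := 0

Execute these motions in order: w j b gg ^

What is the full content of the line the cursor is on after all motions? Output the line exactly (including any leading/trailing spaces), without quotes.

Answer: blue tree six wind

Derivation:
After 1 (w): row=0 col=5 char='t'
After 2 (j): row=1 col=5 char='r'
After 3 (b): row=1 col=3 char='f'
After 4 (gg): row=0 col=0 char='b'
After 5 (^): row=0 col=0 char='b'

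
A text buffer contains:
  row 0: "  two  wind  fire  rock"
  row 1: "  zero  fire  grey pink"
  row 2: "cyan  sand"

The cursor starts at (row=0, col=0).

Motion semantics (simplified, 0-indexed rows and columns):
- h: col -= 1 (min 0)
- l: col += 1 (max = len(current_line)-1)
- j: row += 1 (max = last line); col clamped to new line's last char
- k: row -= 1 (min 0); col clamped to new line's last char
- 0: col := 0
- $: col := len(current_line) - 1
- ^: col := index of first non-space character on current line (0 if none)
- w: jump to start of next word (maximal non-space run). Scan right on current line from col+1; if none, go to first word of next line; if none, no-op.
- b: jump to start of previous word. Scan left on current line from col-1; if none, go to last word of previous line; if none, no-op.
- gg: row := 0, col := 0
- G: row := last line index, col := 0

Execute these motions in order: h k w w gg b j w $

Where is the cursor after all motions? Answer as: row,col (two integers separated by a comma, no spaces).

After 1 (h): row=0 col=0 char='_'
After 2 (k): row=0 col=0 char='_'
After 3 (w): row=0 col=2 char='t'
After 4 (w): row=0 col=7 char='w'
After 5 (gg): row=0 col=0 char='_'
After 6 (b): row=0 col=0 char='_'
After 7 (j): row=1 col=0 char='_'
After 8 (w): row=1 col=2 char='z'
After 9 ($): row=1 col=22 char='k'

Answer: 1,22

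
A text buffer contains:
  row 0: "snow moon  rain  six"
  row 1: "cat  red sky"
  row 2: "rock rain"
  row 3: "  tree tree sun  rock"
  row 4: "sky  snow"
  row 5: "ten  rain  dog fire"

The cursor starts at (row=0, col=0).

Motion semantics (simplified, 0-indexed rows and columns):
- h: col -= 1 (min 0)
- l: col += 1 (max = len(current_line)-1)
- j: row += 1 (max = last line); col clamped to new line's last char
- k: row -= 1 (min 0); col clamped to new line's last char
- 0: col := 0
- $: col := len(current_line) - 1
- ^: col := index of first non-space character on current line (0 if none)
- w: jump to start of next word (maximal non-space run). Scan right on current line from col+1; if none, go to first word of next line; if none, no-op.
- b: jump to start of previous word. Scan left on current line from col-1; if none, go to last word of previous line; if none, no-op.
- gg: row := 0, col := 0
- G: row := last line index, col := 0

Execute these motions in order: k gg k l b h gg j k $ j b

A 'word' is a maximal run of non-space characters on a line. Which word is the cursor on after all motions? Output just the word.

Answer: sky

Derivation:
After 1 (k): row=0 col=0 char='s'
After 2 (gg): row=0 col=0 char='s'
After 3 (k): row=0 col=0 char='s'
After 4 (l): row=0 col=1 char='n'
After 5 (b): row=0 col=0 char='s'
After 6 (h): row=0 col=0 char='s'
After 7 (gg): row=0 col=0 char='s'
After 8 (j): row=1 col=0 char='c'
After 9 (k): row=0 col=0 char='s'
After 10 ($): row=0 col=19 char='x'
After 11 (j): row=1 col=11 char='y'
After 12 (b): row=1 col=9 char='s'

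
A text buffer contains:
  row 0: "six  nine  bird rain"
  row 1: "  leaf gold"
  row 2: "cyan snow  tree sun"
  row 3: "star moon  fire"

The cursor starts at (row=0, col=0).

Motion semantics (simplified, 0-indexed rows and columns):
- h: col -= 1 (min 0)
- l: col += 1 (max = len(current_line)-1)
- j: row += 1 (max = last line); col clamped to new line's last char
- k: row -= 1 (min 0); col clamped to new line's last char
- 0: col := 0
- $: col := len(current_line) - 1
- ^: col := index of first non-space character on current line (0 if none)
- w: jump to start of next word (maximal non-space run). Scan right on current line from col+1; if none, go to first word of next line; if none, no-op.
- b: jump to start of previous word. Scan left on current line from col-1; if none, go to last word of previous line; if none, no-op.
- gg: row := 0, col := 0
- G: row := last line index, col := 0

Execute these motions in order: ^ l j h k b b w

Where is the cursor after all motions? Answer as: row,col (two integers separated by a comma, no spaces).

After 1 (^): row=0 col=0 char='s'
After 2 (l): row=0 col=1 char='i'
After 3 (j): row=1 col=1 char='_'
After 4 (h): row=1 col=0 char='_'
After 5 (k): row=0 col=0 char='s'
After 6 (b): row=0 col=0 char='s'
After 7 (b): row=0 col=0 char='s'
After 8 (w): row=0 col=5 char='n'

Answer: 0,5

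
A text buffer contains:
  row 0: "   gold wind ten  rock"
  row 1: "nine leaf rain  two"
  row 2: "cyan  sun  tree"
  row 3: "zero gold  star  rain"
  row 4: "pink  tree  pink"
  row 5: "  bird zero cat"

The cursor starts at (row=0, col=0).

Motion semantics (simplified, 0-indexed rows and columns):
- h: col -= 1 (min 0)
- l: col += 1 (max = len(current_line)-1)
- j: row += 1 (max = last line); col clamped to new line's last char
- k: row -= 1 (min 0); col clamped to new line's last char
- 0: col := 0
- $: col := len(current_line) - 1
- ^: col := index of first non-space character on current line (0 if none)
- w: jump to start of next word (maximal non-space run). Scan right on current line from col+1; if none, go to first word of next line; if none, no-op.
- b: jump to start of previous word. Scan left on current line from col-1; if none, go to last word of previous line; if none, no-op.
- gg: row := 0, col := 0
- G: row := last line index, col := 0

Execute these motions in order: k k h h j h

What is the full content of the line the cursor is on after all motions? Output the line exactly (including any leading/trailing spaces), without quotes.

Answer: nine leaf rain  two

Derivation:
After 1 (k): row=0 col=0 char='_'
After 2 (k): row=0 col=0 char='_'
After 3 (h): row=0 col=0 char='_'
After 4 (h): row=0 col=0 char='_'
After 5 (j): row=1 col=0 char='n'
After 6 (h): row=1 col=0 char='n'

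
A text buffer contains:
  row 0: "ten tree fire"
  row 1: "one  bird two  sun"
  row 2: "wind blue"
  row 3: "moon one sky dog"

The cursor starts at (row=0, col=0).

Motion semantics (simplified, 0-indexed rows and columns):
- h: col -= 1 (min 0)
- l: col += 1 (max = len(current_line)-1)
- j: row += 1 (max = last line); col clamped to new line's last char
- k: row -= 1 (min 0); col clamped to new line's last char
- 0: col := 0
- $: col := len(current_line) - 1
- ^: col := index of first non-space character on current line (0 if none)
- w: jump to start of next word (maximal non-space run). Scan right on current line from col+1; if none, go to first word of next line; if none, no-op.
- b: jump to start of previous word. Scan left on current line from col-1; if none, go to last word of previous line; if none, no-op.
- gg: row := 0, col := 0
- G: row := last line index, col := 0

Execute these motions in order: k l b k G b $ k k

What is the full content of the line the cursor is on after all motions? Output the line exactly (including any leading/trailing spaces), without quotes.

After 1 (k): row=0 col=0 char='t'
After 2 (l): row=0 col=1 char='e'
After 3 (b): row=0 col=0 char='t'
After 4 (k): row=0 col=0 char='t'
After 5 (G): row=3 col=0 char='m'
After 6 (b): row=2 col=5 char='b'
After 7 ($): row=2 col=8 char='e'
After 8 (k): row=1 col=8 char='d'
After 9 (k): row=0 col=8 char='_'

Answer: ten tree fire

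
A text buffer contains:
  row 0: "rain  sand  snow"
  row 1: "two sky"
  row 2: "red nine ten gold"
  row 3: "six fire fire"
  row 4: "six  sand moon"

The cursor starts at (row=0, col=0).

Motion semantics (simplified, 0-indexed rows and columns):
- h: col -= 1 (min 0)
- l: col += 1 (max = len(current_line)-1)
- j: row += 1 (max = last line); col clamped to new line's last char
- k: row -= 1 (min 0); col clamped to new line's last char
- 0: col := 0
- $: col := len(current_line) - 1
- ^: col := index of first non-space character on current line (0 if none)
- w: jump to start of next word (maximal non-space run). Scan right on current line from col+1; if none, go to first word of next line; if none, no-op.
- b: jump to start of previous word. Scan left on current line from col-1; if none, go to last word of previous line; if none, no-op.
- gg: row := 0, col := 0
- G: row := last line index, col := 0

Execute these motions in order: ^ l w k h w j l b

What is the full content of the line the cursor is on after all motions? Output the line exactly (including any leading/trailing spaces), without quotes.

After 1 (^): row=0 col=0 char='r'
After 2 (l): row=0 col=1 char='a'
After 3 (w): row=0 col=6 char='s'
After 4 (k): row=0 col=6 char='s'
After 5 (h): row=0 col=5 char='_'
After 6 (w): row=0 col=6 char='s'
After 7 (j): row=1 col=6 char='y'
After 8 (l): row=1 col=6 char='y'
After 9 (b): row=1 col=4 char='s'

Answer: two sky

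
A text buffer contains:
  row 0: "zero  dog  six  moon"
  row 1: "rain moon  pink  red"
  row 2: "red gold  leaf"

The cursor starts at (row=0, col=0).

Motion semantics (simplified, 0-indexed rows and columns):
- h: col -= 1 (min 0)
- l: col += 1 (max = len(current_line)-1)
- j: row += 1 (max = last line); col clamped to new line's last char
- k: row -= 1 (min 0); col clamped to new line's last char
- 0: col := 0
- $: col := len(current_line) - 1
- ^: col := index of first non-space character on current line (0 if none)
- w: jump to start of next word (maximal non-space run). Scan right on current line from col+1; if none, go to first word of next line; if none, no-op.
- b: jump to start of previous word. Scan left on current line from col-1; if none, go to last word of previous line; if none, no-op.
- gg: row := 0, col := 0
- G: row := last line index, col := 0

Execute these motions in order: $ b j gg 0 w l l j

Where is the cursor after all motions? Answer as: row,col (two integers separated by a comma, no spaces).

Answer: 1,8

Derivation:
After 1 ($): row=0 col=19 char='n'
After 2 (b): row=0 col=16 char='m'
After 3 (j): row=1 col=16 char='_'
After 4 (gg): row=0 col=0 char='z'
After 5 (0): row=0 col=0 char='z'
After 6 (w): row=0 col=6 char='d'
After 7 (l): row=0 col=7 char='o'
After 8 (l): row=0 col=8 char='g'
After 9 (j): row=1 col=8 char='n'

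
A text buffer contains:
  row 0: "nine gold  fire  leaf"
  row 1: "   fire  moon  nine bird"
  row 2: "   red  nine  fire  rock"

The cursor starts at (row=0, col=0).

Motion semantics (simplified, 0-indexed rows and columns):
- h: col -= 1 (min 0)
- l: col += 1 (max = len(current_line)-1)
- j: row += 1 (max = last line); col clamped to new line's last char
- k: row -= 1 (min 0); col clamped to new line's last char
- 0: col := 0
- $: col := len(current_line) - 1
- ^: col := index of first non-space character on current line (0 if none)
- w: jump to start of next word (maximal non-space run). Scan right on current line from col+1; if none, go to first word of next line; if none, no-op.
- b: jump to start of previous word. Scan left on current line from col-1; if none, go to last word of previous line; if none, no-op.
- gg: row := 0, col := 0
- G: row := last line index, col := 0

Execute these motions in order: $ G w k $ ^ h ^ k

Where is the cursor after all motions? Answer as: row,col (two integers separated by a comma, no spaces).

Answer: 0,3

Derivation:
After 1 ($): row=0 col=20 char='f'
After 2 (G): row=2 col=0 char='_'
After 3 (w): row=2 col=3 char='r'
After 4 (k): row=1 col=3 char='f'
After 5 ($): row=1 col=23 char='d'
After 6 (^): row=1 col=3 char='f'
After 7 (h): row=1 col=2 char='_'
After 8 (^): row=1 col=3 char='f'
After 9 (k): row=0 col=3 char='e'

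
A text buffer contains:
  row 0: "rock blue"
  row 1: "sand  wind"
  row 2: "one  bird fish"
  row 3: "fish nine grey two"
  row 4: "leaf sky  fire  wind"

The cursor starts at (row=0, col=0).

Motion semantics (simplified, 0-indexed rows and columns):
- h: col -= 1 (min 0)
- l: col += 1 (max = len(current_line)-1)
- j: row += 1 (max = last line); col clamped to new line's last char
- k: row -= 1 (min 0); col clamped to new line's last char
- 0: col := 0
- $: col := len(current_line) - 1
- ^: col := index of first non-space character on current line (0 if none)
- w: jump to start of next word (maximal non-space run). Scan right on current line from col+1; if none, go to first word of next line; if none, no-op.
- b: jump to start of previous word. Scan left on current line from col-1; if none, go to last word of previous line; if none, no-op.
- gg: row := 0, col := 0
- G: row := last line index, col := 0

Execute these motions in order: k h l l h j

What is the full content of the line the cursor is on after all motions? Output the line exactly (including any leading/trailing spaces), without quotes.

Answer: sand  wind

Derivation:
After 1 (k): row=0 col=0 char='r'
After 2 (h): row=0 col=0 char='r'
After 3 (l): row=0 col=1 char='o'
After 4 (l): row=0 col=2 char='c'
After 5 (h): row=0 col=1 char='o'
After 6 (j): row=1 col=1 char='a'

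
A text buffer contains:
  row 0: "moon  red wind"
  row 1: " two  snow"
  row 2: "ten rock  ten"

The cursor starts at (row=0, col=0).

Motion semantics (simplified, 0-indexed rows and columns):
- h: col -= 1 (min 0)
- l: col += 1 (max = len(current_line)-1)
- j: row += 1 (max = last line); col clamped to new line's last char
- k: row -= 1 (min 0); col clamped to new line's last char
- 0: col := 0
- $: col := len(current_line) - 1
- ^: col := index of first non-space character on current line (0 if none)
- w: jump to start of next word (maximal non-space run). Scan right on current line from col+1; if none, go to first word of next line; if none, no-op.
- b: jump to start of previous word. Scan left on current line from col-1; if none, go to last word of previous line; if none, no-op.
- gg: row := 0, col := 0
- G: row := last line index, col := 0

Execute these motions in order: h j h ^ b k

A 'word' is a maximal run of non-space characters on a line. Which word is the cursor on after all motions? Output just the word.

Answer: wind

Derivation:
After 1 (h): row=0 col=0 char='m'
After 2 (j): row=1 col=0 char='_'
After 3 (h): row=1 col=0 char='_'
After 4 (^): row=1 col=1 char='t'
After 5 (b): row=0 col=10 char='w'
After 6 (k): row=0 col=10 char='w'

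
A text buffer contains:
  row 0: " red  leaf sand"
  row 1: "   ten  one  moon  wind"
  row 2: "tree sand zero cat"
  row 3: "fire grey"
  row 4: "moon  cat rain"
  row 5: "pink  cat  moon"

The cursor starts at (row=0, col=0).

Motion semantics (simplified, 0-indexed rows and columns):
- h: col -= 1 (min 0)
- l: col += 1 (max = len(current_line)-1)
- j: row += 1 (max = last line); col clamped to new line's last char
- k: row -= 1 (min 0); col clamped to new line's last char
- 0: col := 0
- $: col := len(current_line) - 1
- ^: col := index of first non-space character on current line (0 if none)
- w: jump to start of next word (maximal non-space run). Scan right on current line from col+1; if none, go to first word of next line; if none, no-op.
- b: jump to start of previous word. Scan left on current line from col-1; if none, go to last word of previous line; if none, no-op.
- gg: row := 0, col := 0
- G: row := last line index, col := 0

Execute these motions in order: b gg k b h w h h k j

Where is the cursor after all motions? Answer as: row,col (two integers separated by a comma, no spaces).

Answer: 1,0

Derivation:
After 1 (b): row=0 col=0 char='_'
After 2 (gg): row=0 col=0 char='_'
After 3 (k): row=0 col=0 char='_'
After 4 (b): row=0 col=0 char='_'
After 5 (h): row=0 col=0 char='_'
After 6 (w): row=0 col=1 char='r'
After 7 (h): row=0 col=0 char='_'
After 8 (h): row=0 col=0 char='_'
After 9 (k): row=0 col=0 char='_'
After 10 (j): row=1 col=0 char='_'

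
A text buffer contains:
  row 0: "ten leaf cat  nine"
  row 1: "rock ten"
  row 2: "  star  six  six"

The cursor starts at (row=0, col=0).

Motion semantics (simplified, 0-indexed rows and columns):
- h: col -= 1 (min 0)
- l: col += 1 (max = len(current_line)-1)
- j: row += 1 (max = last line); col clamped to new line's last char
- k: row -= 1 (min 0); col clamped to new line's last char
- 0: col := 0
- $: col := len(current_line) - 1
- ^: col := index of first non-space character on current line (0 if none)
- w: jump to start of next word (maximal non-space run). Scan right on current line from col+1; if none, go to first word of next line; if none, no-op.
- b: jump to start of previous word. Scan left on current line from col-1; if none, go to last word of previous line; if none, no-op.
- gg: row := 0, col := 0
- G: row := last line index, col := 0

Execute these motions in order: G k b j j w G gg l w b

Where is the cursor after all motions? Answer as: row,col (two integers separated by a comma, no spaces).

Answer: 0,0

Derivation:
After 1 (G): row=2 col=0 char='_'
After 2 (k): row=1 col=0 char='r'
After 3 (b): row=0 col=14 char='n'
After 4 (j): row=1 col=7 char='n'
After 5 (j): row=2 col=7 char='_'
After 6 (w): row=2 col=8 char='s'
After 7 (G): row=2 col=0 char='_'
After 8 (gg): row=0 col=0 char='t'
After 9 (l): row=0 col=1 char='e'
After 10 (w): row=0 col=4 char='l'
After 11 (b): row=0 col=0 char='t'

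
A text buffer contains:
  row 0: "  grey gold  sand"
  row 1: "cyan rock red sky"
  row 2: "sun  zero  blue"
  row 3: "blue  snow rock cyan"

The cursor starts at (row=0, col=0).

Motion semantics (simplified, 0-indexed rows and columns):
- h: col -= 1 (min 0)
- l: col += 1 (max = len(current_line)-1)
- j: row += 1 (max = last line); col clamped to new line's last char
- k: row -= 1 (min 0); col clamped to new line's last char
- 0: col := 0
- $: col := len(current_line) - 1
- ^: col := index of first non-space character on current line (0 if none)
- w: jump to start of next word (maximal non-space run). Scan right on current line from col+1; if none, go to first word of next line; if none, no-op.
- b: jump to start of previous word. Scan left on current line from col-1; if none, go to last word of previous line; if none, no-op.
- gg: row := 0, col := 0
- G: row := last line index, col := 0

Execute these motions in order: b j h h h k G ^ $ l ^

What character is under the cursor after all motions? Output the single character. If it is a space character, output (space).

Answer: b

Derivation:
After 1 (b): row=0 col=0 char='_'
After 2 (j): row=1 col=0 char='c'
After 3 (h): row=1 col=0 char='c'
After 4 (h): row=1 col=0 char='c'
After 5 (h): row=1 col=0 char='c'
After 6 (k): row=0 col=0 char='_'
After 7 (G): row=3 col=0 char='b'
After 8 (^): row=3 col=0 char='b'
After 9 ($): row=3 col=19 char='n'
After 10 (l): row=3 col=19 char='n'
After 11 (^): row=3 col=0 char='b'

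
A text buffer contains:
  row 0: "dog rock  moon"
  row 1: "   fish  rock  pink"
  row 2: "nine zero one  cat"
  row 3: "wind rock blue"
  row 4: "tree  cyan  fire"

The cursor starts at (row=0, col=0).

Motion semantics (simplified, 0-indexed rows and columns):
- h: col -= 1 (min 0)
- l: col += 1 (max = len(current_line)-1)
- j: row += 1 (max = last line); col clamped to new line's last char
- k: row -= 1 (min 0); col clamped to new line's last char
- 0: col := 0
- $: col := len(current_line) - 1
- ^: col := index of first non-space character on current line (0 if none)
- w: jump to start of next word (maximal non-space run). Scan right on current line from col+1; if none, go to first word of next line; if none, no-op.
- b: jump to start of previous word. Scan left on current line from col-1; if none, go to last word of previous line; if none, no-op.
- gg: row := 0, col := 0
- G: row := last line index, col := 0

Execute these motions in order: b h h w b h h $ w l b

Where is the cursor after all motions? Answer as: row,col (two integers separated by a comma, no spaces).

Answer: 1,3

Derivation:
After 1 (b): row=0 col=0 char='d'
After 2 (h): row=0 col=0 char='d'
After 3 (h): row=0 col=0 char='d'
After 4 (w): row=0 col=4 char='r'
After 5 (b): row=0 col=0 char='d'
After 6 (h): row=0 col=0 char='d'
After 7 (h): row=0 col=0 char='d'
After 8 ($): row=0 col=13 char='n'
After 9 (w): row=1 col=3 char='f'
After 10 (l): row=1 col=4 char='i'
After 11 (b): row=1 col=3 char='f'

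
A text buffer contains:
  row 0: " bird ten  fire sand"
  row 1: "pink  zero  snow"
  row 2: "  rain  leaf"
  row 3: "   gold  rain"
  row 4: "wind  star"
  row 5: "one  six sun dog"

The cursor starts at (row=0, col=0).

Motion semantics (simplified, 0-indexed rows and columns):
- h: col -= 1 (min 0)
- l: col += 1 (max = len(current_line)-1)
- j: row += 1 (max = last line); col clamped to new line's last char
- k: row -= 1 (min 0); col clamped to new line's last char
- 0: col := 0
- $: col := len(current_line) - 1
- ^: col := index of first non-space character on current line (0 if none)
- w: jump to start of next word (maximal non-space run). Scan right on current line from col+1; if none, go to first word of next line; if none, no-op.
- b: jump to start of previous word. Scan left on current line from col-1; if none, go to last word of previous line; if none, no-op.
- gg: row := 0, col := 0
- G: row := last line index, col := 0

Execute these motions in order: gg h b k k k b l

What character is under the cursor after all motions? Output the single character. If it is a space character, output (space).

After 1 (gg): row=0 col=0 char='_'
After 2 (h): row=0 col=0 char='_'
After 3 (b): row=0 col=0 char='_'
After 4 (k): row=0 col=0 char='_'
After 5 (k): row=0 col=0 char='_'
After 6 (k): row=0 col=0 char='_'
After 7 (b): row=0 col=0 char='_'
After 8 (l): row=0 col=1 char='b'

Answer: b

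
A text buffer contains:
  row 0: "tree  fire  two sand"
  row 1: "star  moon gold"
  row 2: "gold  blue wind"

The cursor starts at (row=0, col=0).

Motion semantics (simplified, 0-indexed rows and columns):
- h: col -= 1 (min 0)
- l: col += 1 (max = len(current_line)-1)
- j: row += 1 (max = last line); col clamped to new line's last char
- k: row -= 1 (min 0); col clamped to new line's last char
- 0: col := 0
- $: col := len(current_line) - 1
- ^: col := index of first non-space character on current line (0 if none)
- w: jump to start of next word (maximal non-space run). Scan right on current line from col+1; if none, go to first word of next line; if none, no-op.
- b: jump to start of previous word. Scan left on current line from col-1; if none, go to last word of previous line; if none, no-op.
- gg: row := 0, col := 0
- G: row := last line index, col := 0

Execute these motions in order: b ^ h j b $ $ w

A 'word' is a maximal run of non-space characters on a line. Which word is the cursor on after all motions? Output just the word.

Answer: star

Derivation:
After 1 (b): row=0 col=0 char='t'
After 2 (^): row=0 col=0 char='t'
After 3 (h): row=0 col=0 char='t'
After 4 (j): row=1 col=0 char='s'
After 5 (b): row=0 col=16 char='s'
After 6 ($): row=0 col=19 char='d'
After 7 ($): row=0 col=19 char='d'
After 8 (w): row=1 col=0 char='s'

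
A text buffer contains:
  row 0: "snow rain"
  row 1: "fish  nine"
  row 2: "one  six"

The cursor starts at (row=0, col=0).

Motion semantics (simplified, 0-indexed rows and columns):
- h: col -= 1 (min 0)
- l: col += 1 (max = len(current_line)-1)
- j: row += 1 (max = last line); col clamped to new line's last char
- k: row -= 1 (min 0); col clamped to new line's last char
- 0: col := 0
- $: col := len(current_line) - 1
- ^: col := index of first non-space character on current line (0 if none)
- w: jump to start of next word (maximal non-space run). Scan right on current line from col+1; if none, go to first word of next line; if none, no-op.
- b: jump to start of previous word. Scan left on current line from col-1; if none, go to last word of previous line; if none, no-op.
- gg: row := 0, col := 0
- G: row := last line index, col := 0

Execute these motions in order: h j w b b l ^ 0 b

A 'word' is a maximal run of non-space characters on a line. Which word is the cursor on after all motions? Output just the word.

Answer: snow

Derivation:
After 1 (h): row=0 col=0 char='s'
After 2 (j): row=1 col=0 char='f'
After 3 (w): row=1 col=6 char='n'
After 4 (b): row=1 col=0 char='f'
After 5 (b): row=0 col=5 char='r'
After 6 (l): row=0 col=6 char='a'
After 7 (^): row=0 col=0 char='s'
After 8 (0): row=0 col=0 char='s'
After 9 (b): row=0 col=0 char='s'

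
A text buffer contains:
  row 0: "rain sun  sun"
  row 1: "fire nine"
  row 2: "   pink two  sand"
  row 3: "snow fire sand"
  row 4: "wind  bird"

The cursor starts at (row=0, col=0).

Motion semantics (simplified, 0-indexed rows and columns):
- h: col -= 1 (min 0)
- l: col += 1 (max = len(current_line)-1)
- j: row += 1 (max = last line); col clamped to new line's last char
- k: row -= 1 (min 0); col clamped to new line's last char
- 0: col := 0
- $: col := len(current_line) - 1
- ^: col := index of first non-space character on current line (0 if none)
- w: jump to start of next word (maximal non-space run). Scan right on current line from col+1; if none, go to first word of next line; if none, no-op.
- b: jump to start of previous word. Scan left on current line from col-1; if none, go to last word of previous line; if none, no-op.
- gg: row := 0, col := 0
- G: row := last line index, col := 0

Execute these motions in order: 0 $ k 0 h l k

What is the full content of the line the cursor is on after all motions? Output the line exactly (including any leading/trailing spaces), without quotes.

After 1 (0): row=0 col=0 char='r'
After 2 ($): row=0 col=12 char='n'
After 3 (k): row=0 col=12 char='n'
After 4 (0): row=0 col=0 char='r'
After 5 (h): row=0 col=0 char='r'
After 6 (l): row=0 col=1 char='a'
After 7 (k): row=0 col=1 char='a'

Answer: rain sun  sun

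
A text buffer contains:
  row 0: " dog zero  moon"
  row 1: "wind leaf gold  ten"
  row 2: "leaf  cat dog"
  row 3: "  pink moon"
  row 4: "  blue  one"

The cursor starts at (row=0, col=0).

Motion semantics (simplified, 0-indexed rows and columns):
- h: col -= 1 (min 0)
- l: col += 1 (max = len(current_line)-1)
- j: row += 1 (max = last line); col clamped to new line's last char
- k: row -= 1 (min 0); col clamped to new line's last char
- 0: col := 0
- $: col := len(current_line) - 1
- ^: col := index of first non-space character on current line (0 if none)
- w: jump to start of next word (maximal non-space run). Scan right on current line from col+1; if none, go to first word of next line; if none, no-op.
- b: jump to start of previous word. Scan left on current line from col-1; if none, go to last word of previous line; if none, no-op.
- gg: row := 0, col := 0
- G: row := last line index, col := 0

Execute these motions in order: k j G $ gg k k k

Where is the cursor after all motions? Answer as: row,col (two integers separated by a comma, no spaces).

After 1 (k): row=0 col=0 char='_'
After 2 (j): row=1 col=0 char='w'
After 3 (G): row=4 col=0 char='_'
After 4 ($): row=4 col=10 char='e'
After 5 (gg): row=0 col=0 char='_'
After 6 (k): row=0 col=0 char='_'
After 7 (k): row=0 col=0 char='_'
After 8 (k): row=0 col=0 char='_'

Answer: 0,0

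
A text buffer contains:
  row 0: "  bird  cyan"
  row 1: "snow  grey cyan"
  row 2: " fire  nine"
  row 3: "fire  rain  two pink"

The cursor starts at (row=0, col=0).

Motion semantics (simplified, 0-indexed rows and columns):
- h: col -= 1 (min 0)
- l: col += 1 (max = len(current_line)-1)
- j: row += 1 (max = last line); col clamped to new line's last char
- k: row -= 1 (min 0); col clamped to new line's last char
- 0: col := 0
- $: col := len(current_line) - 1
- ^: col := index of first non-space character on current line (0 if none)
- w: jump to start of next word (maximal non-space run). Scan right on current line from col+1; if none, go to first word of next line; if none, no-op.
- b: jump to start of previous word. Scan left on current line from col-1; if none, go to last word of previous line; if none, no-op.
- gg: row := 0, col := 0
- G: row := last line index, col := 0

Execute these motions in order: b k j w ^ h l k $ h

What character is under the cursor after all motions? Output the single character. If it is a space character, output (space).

Answer: a

Derivation:
After 1 (b): row=0 col=0 char='_'
After 2 (k): row=0 col=0 char='_'
After 3 (j): row=1 col=0 char='s'
After 4 (w): row=1 col=6 char='g'
After 5 (^): row=1 col=0 char='s'
After 6 (h): row=1 col=0 char='s'
After 7 (l): row=1 col=1 char='n'
After 8 (k): row=0 col=1 char='_'
After 9 ($): row=0 col=11 char='n'
After 10 (h): row=0 col=10 char='a'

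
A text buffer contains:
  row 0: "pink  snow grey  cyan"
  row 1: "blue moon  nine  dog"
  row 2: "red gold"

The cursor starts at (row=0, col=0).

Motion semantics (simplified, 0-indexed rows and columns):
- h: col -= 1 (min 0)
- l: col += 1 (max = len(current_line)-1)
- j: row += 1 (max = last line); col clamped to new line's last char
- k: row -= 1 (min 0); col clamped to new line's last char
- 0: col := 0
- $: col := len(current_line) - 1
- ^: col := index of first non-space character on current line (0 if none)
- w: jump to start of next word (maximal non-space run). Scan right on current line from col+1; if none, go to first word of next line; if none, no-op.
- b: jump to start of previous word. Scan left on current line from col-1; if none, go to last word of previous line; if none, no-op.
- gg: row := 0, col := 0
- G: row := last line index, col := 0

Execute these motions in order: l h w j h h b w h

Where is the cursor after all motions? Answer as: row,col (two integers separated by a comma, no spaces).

After 1 (l): row=0 col=1 char='i'
After 2 (h): row=0 col=0 char='p'
After 3 (w): row=0 col=6 char='s'
After 4 (j): row=1 col=6 char='o'
After 5 (h): row=1 col=5 char='m'
After 6 (h): row=1 col=4 char='_'
After 7 (b): row=1 col=0 char='b'
After 8 (w): row=1 col=5 char='m'
After 9 (h): row=1 col=4 char='_'

Answer: 1,4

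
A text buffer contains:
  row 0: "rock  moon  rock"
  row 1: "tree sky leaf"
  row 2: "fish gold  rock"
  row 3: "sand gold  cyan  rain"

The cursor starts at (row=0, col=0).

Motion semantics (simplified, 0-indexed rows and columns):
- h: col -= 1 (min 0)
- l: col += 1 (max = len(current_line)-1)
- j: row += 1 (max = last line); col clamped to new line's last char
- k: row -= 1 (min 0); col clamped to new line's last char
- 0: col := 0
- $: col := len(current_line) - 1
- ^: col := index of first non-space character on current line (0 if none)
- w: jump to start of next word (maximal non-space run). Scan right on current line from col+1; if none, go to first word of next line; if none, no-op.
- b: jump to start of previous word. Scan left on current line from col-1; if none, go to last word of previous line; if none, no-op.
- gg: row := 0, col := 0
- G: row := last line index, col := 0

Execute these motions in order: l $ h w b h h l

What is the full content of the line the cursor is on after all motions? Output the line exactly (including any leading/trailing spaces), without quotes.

Answer: rock  moon  rock

Derivation:
After 1 (l): row=0 col=1 char='o'
After 2 ($): row=0 col=15 char='k'
After 3 (h): row=0 col=14 char='c'
After 4 (w): row=1 col=0 char='t'
After 5 (b): row=0 col=12 char='r'
After 6 (h): row=0 col=11 char='_'
After 7 (h): row=0 col=10 char='_'
After 8 (l): row=0 col=11 char='_'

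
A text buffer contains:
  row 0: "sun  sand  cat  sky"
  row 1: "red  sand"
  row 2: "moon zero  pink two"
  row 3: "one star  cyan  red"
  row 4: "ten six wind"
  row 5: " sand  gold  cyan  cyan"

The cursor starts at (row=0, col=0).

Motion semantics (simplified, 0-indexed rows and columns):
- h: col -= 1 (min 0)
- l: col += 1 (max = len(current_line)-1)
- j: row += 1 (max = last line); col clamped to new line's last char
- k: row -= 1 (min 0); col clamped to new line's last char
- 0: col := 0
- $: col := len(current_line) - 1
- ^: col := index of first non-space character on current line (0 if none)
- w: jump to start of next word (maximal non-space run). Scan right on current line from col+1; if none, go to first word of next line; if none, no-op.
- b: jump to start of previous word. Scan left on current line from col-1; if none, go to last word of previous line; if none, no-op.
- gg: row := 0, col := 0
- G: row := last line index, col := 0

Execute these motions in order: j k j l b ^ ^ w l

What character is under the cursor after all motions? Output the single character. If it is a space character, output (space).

Answer: a

Derivation:
After 1 (j): row=1 col=0 char='r'
After 2 (k): row=0 col=0 char='s'
After 3 (j): row=1 col=0 char='r'
After 4 (l): row=1 col=1 char='e'
After 5 (b): row=1 col=0 char='r'
After 6 (^): row=1 col=0 char='r'
After 7 (^): row=1 col=0 char='r'
After 8 (w): row=1 col=5 char='s'
After 9 (l): row=1 col=6 char='a'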